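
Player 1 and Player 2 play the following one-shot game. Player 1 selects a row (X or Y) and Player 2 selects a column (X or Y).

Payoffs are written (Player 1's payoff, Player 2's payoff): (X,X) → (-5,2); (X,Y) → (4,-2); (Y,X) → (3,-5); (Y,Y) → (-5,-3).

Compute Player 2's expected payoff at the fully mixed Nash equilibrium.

-8/3

First find p, the probability Player 1 plays X, from Player 2's indifference between X and Y: 2p − 5(1−p) = −2p − 3(1−p), giving p = 1/3.
Since Player 2 is indifferent in equilibrium, Player 2's expected payoff equals the payoff from either column against (1/3, 2/3). Using X: 2(1/3) − 5(2/3) = -8/3.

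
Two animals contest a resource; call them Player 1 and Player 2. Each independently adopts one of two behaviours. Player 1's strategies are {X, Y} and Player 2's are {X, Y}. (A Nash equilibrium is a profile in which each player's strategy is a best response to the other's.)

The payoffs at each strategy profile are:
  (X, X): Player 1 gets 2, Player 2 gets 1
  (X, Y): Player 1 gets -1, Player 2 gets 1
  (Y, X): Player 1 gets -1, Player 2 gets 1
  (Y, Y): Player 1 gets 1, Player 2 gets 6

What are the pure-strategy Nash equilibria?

(X, X): Player 1 gets 2 ≥ -1 from Y, and Player 2 gets 1 ≥ 1 from Y — Nash equilibrium.
(X, Y): Player 1 prefers Y (1 > -1) — not an equilibrium.
(Y, X): Player 1 prefers X (2 > -1); Player 2 prefers Y (6 > 1) — not an equilibrium.
(Y, Y): Player 1 gets 1 ≥ -1 from X, and Player 2 gets 6 ≥ 1 from X — Nash equilibrium.

(X, X) and (Y, Y)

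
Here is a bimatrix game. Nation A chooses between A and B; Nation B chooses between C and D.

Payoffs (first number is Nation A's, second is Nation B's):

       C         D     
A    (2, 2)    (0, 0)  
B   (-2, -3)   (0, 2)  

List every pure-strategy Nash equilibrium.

(A, C): Nation A gets 2 ≥ -2 from B, and Nation B gets 2 ≥ 0 from D — Nash equilibrium.
(A, D): Nation B prefers C (2 > 0) — not an equilibrium.
(B, C): Nation A prefers A (2 > -2); Nation B prefers D (2 > -3) — not an equilibrium.
(B, D): Nation A gets 0 ≥ 0 from A, and Nation B gets 2 ≥ -3 from C — Nash equilibrium.

(A, C) and (B, D)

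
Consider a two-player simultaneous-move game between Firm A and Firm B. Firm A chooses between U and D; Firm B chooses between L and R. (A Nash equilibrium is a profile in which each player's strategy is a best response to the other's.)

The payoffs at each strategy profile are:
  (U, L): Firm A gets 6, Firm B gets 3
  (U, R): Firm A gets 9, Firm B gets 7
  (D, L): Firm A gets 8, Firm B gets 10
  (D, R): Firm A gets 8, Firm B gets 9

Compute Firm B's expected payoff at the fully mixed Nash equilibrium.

First find p, the probability Firm A plays U, from Firm B's indifference between L and R: 3p + 10(1−p) = 7p + 9(1−p), giving p = 1/5.
Since Firm B is indifferent in equilibrium, Firm B's expected payoff equals the payoff from either column against (1/5, 4/5). Using L: 3(1/5) + 10(4/5) = 43/5.

43/5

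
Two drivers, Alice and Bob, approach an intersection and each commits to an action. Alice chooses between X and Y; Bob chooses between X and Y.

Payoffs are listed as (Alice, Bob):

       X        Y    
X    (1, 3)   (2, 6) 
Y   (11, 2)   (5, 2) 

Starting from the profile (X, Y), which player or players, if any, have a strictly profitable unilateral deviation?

Alice at (X, Y) earns 2; deviating to Y yields 5 — a strict improvement.
Bob earns 6; deviating to X yields 3 — not better.
Only Alice has a strictly profitable deviation.

Alice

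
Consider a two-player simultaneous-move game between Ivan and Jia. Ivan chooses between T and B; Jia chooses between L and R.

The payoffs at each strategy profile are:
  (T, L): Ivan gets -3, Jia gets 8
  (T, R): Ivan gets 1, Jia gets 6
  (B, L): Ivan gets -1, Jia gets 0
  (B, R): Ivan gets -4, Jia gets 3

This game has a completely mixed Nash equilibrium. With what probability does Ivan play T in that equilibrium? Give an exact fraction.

Let r be the probability that Ivan plays T. In a completely mixed equilibrium, Jia must be indifferent between L and R.
Jia's expected payoff from L is 8r; from R it is 6r + 3(1−r).
Setting these equal: 8r = 3r + 3, so r = 3/5.

3/5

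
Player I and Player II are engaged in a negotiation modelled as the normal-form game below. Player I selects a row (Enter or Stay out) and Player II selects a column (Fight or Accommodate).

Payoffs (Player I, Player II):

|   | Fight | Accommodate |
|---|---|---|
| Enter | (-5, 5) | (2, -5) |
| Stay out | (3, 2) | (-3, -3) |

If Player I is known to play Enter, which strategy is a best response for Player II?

Fight

Against Enter, Player II earns 5 from Fight and -5 from Accommodate.
So Fight is the best response.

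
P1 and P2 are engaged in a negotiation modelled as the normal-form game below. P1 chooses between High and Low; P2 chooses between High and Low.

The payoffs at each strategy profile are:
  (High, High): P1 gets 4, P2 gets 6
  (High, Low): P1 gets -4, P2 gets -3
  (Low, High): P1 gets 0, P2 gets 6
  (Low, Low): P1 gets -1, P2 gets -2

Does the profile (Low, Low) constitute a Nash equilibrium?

At (Low, Low), P1 earns -1; switching to High would give -4, so P1 has no profitable deviation.
P2 earns -2; switching to High would give 6, so P2 would deviate.
Since at least one player can profitably deviate, this is not a Nash equilibrium.

No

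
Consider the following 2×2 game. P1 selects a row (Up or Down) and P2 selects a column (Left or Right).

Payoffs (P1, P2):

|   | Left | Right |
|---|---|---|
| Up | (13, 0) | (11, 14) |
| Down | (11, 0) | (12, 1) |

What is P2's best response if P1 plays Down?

Right

Against Down, P2 earns 0 from Left and 1 from Right.
So Right is the best response.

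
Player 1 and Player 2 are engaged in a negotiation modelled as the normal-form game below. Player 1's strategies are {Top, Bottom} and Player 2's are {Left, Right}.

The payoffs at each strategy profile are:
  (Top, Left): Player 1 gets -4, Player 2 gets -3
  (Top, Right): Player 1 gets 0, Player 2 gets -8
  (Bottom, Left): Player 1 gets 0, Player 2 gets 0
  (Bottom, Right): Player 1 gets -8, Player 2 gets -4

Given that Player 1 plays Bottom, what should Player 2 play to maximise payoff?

Against Bottom, Player 2 earns 0 from Left and -4 from Right.
So Left is the best response.

Left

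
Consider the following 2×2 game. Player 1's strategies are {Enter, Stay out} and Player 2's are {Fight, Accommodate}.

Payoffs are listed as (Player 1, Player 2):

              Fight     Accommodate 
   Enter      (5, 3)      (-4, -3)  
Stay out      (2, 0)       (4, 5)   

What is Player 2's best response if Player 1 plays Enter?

Against Enter, Player 2 earns 3 from Fight and -3 from Accommodate.
So Fight is the best response.

Fight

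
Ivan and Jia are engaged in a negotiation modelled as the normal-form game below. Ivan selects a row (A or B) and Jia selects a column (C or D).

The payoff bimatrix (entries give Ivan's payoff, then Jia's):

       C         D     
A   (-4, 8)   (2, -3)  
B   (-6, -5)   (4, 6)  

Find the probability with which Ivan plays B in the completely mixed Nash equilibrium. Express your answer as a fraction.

Let p be the probability that Ivan plays A. In a completely mixed equilibrium, Jia must be indifferent between C and D.
Jia's expected payoff from C is 8p − 5(1−p); from D it is −3p + 6(1−p).
Setting these equal: 13p − 5 = −9p + 6, so p = 1/2.
Therefore Ivan plays B with probability 1 − 1/2 = 1/2.

1/2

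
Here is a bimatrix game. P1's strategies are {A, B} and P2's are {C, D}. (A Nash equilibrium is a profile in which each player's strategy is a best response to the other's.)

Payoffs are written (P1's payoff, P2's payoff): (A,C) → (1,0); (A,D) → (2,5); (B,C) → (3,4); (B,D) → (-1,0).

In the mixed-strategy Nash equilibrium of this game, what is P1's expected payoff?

First find y, the probability P2 plays C, from P1's indifference between A and B: y + 2(1−y) = 3y − (1−y), giving y = 3/5.
Since P1 is indifferent in equilibrium, P1's expected payoff equals the payoff from either row against (3/5, 2/5). Using A: (3/5) + 2(2/5) = 7/5.

7/5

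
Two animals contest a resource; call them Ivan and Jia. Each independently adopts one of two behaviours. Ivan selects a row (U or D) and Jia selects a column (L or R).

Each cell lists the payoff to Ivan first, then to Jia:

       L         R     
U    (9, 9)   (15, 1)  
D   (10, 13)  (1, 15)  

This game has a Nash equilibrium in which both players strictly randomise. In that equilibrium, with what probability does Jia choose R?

1/15

Let y be the probability that Jia plays L. In a completely mixed equilibrium, Ivan must be indifferent between U and D.
Ivan's expected payoff from U is 9y + 15(1−y); from D it is 10y + (1−y).
Setting these equal: −6y + 15 = 9y + 1, so y = 14/15.
Therefore Jia plays R with probability 1 − 14/15 = 1/15.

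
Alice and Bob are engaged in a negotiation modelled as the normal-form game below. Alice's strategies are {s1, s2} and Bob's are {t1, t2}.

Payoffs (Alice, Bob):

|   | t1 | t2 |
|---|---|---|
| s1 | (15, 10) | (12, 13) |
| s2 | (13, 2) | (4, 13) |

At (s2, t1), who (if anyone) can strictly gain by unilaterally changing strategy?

Alice at (s2, t1) earns 13; deviating to s1 yields 15 — a strict improvement.
Bob earns 2; deviating to t2 yields 13 — a strict improvement.
Both Alice and Bob have strictly profitable deviations.

Both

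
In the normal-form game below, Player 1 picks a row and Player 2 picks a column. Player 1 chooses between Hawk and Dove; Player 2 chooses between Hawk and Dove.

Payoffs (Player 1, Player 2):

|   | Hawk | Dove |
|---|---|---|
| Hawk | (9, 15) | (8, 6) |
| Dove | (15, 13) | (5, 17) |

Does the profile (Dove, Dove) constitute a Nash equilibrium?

At (Dove, Dove), Player 1 earns 5; switching to Hawk would give 8, so Player 1 would deviate.
Player 2 earns 17; switching to Hawk would give 13, so Player 2 has no profitable deviation.
Since at least one player can profitably deviate, this is not a Nash equilibrium.

No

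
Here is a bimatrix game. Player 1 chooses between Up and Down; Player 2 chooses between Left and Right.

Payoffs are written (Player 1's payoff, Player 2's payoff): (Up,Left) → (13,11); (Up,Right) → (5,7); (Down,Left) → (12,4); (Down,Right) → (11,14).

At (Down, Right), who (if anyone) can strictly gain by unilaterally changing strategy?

Player 1 at (Down, Right) earns 11; deviating to Up yields 5 — not better.
Player 2 earns 14; deviating to Left yields 4 — not better.
Neither player can strictly improve; the profile is a Nash equilibrium.

Neither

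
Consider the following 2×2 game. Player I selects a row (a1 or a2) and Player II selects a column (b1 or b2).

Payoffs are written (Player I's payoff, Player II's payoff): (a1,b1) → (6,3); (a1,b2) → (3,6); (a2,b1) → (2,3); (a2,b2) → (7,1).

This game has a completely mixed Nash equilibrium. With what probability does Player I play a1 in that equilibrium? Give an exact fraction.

2/5

Let r be the probability that Player I plays a1. In a completely mixed equilibrium, Player II must be indifferent between b1 and b2.
Player II's expected payoff from b1 is 3r + 3(1−r); from b2 it is 6r + (1−r).
Setting these equal: 3 = 5r + 1, so r = 2/5.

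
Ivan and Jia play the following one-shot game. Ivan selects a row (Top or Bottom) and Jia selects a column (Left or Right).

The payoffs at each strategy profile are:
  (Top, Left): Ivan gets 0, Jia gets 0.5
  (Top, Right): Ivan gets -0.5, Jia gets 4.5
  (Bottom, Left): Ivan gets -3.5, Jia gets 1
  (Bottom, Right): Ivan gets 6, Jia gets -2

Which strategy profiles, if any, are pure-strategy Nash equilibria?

(Top, Left): Jia prefers Right (4.5 > 0.5) — not an equilibrium.
(Top, Right): Ivan prefers Bottom (6 > -0.5) — not an equilibrium.
(Bottom, Left): Ivan prefers Top (0 > -3.5) — not an equilibrium.
(Bottom, Right): Jia prefers Left (1 > -2) — not an equilibrium.

none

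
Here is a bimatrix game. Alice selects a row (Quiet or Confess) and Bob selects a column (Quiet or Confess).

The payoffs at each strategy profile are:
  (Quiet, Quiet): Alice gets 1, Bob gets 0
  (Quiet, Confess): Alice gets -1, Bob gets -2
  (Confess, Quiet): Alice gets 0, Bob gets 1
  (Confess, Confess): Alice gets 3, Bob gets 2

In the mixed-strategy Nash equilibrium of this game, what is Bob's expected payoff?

2/3

First find x, the probability Alice plays Quiet, from Bob's indifference between Quiet and Confess: (1−x) = −2x + 2(1−x), giving x = 1/3.
Since Bob is indifferent in equilibrium, Bob's expected payoff equals the payoff from either column against (1/3, 2/3). Using Quiet: (2/3) = 2/3.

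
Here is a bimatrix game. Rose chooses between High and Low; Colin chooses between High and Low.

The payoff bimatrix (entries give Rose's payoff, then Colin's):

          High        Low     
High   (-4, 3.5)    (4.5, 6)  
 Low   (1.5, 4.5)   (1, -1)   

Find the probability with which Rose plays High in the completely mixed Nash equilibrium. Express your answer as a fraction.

11/16

Let x be the probability that Rose plays High. In a completely mixed equilibrium, Colin must be indifferent between High and Low.
Colin's expected payoff from High is 3.5x + 4.5(1−x); from Low it is 6x − (1−x).
Setting these equal: −x + 4.5 = 7x − 1, so x = 11/16.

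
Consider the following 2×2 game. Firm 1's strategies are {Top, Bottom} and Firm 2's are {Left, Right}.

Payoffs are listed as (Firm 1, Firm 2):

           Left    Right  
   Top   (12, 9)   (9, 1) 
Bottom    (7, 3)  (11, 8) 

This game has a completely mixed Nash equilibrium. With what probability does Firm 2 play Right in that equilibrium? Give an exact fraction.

Let q be the probability that Firm 2 plays Left. In a completely mixed equilibrium, Firm 1 must be indifferent between Top and Bottom.
Firm 1's expected payoff from Top is 12q + 9(1−q); from Bottom it is 7q + 11(1−q).
Setting these equal: 3q + 9 = −4q + 11, so q = 2/7.
Therefore Firm 2 plays Right with probability 1 − 2/7 = 5/7.

5/7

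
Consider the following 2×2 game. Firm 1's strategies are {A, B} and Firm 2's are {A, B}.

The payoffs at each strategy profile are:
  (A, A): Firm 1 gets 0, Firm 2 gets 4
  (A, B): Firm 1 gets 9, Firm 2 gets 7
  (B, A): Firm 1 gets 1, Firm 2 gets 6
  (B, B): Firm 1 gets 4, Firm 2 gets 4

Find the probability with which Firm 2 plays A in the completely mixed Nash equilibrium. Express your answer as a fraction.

5/6

Let q be the probability that Firm 2 plays A. In a completely mixed equilibrium, Firm 1 must be indifferent between A and B.
Firm 1's expected payoff from A is 9(1−q); from B it is q + 4(1−q).
Setting these equal: −9q + 9 = −3q + 4, so q = 5/6.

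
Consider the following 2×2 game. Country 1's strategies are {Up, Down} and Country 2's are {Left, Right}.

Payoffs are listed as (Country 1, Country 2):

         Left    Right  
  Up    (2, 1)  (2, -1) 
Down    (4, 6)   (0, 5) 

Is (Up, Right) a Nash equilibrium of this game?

At (Up, Right), Country 1 earns 2; switching to Down would give 0, so Country 1 has no profitable deviation.
Country 2 earns -1; switching to Left would give 1, so Country 2 would deviate.
Since at least one player can profitably deviate, this is not a Nash equilibrium.

No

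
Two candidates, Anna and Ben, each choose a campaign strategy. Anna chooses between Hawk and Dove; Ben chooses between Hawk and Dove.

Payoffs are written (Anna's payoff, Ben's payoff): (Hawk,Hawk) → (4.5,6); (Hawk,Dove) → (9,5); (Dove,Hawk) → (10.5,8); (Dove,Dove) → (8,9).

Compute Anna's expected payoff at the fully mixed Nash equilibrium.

First find q, the probability Ben plays Hawk, from Anna's indifference between Hawk and Dove: 4.5q + 9(1−q) = 10.5q + 8(1−q), giving q = 1/7.
Since Anna is indifferent in equilibrium, Anna's expected payoff equals the payoff from either row against (1/7, 6/7). Using Hawk: 4.5(1/7) + 9(6/7) = 117/14.

117/14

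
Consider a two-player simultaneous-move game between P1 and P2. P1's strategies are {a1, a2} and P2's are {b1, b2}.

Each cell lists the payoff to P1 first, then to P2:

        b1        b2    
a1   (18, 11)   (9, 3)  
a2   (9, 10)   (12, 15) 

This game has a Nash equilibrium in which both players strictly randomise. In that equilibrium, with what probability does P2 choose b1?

1/4

Let c be the probability that P2 plays b1. In a completely mixed equilibrium, P1 must be indifferent between a1 and a2.
P1's expected payoff from a1 is 18c + 9(1−c); from a2 it is 9c + 12(1−c).
Setting these equal: 9c + 9 = −3c + 12, so c = 1/4.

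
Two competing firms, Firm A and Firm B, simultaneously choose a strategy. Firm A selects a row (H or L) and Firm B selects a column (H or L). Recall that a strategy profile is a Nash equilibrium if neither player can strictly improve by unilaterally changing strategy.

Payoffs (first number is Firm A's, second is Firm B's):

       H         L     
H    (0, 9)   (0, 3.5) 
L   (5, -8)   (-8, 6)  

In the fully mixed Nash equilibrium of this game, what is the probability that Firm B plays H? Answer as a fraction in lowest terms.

Let q be the probability that Firm B plays H. In a completely mixed equilibrium, Firm A must be indifferent between H and L.
Firm A's expected payoff from H is 0; from L it is 5q − 8(1−q).
Setting these equal: 0 = 13q − 8, so q = 8/13.

8/13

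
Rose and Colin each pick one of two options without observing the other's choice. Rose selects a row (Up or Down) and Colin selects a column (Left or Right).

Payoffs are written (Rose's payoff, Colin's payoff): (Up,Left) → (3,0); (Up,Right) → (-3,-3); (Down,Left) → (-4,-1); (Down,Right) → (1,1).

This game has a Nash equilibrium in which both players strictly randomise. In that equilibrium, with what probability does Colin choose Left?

Let y be the probability that Colin plays Left. In a completely mixed equilibrium, Rose must be indifferent between Up and Down.
Rose's expected payoff from Up is 3y − 3(1−y); from Down it is −4y + (1−y).
Setting these equal: 6y − 3 = −5y + 1, so y = 4/11.

4/11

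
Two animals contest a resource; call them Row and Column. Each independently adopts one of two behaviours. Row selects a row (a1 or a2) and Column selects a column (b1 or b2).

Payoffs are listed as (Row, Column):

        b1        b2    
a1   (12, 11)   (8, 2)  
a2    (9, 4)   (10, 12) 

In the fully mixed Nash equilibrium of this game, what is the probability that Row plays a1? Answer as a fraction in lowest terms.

8/17

Let p be the probability that Row plays a1. In a completely mixed equilibrium, Column must be indifferent between b1 and b2.
Column's expected payoff from b1 is 11p + 4(1−p); from b2 it is 2p + 12(1−p).
Setting these equal: 7p + 4 = −10p + 12, so p = 8/17.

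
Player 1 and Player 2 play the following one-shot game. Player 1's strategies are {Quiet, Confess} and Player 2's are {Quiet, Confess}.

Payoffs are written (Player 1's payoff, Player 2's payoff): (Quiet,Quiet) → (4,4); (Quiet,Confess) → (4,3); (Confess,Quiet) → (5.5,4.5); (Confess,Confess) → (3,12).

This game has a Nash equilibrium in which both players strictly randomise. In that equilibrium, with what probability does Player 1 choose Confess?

2/17

Let p be the probability that Player 1 plays Quiet. In a completely mixed equilibrium, Player 2 must be indifferent between Quiet and Confess.
Player 2's expected payoff from Quiet is 4p + 4.5(1−p); from Confess it is 3p + 12(1−p).
Setting these equal: −0.5p + 4.5 = −9p + 12, so p = 15/17.
Therefore Player 1 plays Confess with probability 1 − 15/17 = 2/17.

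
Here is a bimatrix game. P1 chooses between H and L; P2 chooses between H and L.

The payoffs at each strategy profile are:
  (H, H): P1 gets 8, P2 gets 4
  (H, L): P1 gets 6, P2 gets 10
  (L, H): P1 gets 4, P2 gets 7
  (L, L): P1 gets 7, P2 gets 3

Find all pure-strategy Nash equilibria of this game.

(H, H): P2 prefers L (10 > 4) — not an equilibrium.
(H, L): P1 prefers L (7 > 6) — not an equilibrium.
(L, H): P1 prefers H (8 > 4) — not an equilibrium.
(L, L): P2 prefers H (7 > 3) — not an equilibrium.

none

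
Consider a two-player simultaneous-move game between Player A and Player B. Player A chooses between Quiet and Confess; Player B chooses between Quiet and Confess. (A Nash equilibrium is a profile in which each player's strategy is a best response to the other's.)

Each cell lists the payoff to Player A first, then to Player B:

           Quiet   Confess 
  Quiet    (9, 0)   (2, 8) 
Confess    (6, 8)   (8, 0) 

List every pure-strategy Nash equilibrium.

none

(Quiet, Quiet): Player B prefers Confess (8 > 0) — not an equilibrium.
(Quiet, Confess): Player A prefers Confess (8 > 2) — not an equilibrium.
(Confess, Quiet): Player A prefers Quiet (9 > 6) — not an equilibrium.
(Confess, Confess): Player B prefers Quiet (8 > 0) — not an equilibrium.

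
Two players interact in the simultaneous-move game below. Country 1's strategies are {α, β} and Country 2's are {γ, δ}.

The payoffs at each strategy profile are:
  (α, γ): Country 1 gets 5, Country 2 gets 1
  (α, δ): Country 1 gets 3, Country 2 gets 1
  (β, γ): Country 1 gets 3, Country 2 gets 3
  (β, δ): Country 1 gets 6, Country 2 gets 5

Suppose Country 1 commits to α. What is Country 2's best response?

Against α, Country 2 earns 1 from γ and 1 from δ.
So either strategy is a best response.

either — both γ and δ are best responses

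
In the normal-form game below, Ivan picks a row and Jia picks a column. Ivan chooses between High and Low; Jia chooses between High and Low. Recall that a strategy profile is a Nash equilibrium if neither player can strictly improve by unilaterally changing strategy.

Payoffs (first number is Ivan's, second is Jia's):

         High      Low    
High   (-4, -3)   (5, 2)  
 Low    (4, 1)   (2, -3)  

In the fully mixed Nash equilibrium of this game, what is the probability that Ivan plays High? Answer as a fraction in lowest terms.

Let x be the probability that Ivan plays High. In a completely mixed equilibrium, Jia must be indifferent between High and Low.
Jia's expected payoff from High is −3x + (1−x); from Low it is 2x − 3(1−x).
Setting these equal: −4x + 1 = 5x − 3, so x = 4/9.

4/9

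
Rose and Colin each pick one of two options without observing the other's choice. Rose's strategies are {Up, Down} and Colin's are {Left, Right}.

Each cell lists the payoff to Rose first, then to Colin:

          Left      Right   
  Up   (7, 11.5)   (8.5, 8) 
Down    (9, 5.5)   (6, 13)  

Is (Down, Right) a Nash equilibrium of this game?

At (Down, Right), Rose earns 6; switching to Up would give 8.5, so Rose would deviate.
Colin earns 13; switching to Left would give 5.5, so Colin has no profitable deviation.
Since at least one player can profitably deviate, this is not a Nash equilibrium.

No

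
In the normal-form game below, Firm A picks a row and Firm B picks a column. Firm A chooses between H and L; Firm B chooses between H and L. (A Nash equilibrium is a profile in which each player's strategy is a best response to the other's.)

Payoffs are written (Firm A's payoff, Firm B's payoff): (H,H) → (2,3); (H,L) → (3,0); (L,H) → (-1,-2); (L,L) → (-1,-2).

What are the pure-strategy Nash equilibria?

(H, H): Firm A gets 2 ≥ -1 from L, and Firm B gets 3 ≥ 0 from L — Nash equilibrium.
(H, L): Firm B prefers H (3 > 0) — not an equilibrium.
(L, H): Firm A prefers H (2 > -1) — not an equilibrium.
(L, L): Firm A prefers H (3 > -1) — not an equilibrium.

(H, H)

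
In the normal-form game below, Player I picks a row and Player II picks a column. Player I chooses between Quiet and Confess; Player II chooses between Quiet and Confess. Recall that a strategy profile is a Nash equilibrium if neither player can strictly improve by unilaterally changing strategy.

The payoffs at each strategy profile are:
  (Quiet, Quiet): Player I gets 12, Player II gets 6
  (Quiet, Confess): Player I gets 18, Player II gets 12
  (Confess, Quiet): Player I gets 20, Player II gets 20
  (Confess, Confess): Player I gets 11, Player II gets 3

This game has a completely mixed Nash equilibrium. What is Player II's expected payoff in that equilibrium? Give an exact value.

222/23

First find p, the probability Player I plays Quiet, from Player II's indifference between Quiet and Confess: 6p + 20(1−p) = 12p + 3(1−p), giving p = 17/23.
Since Player II is indifferent in equilibrium, Player II's expected payoff equals the payoff from either column against (17/23, 6/23). Using Quiet: 6(17/23) + 20(6/23) = 222/23.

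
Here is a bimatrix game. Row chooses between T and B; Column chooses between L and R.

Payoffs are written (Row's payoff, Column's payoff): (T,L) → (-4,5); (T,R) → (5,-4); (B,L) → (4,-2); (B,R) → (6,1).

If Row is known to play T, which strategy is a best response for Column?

L

Against T, Column earns 5 from L and -4 from R.
So L is the best response.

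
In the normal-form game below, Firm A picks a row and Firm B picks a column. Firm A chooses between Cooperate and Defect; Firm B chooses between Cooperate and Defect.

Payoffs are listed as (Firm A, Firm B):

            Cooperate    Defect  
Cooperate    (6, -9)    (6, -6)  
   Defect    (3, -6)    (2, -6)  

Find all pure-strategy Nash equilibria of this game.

(Cooperate, Defect)

(Cooperate, Cooperate): Firm B prefers Defect (-6 > -9) — not an equilibrium.
(Cooperate, Defect): Firm A gets 6 ≥ 2 from Defect, and Firm B gets -6 ≥ -9 from Cooperate — Nash equilibrium.
(Defect, Cooperate): Firm A prefers Cooperate (6 > 3) — not an equilibrium.
(Defect, Defect): Firm A prefers Cooperate (6 > 2) — not an equilibrium.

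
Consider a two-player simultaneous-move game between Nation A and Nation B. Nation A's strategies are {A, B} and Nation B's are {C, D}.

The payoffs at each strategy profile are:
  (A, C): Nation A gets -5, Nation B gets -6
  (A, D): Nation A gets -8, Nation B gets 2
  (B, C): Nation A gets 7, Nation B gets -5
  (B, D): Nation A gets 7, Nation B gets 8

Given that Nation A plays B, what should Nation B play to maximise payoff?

D

Against B, Nation B earns -5 from C and 8 from D.
So D is the best response.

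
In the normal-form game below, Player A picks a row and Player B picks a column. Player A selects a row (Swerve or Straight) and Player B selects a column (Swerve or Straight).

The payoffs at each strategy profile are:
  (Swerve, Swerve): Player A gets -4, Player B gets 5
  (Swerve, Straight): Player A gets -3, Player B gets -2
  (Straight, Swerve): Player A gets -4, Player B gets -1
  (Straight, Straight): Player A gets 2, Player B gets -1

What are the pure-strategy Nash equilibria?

(Swerve, Swerve): Player A gets -4 ≥ -4 from Straight, and Player B gets 5 ≥ -2 from Straight — Nash equilibrium.
(Swerve, Straight): Player A prefers Straight (2 > -3); Player B prefers Swerve (5 > -2) — not an equilibrium.
(Straight, Swerve): Player A gets -4 ≥ -4 from Swerve, and Player B gets -1 ≥ -1 from Straight — Nash equilibrium.
(Straight, Straight): Player A gets 2 ≥ -3 from Swerve, and Player B gets -1 ≥ -1 from Swerve — Nash equilibrium.

(Swerve, Swerve) and (Straight, Swerve) and (Straight, Straight)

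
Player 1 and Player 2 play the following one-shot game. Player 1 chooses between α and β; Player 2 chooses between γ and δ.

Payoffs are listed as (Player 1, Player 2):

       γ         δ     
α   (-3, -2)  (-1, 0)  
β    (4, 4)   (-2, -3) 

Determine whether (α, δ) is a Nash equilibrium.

Yes

At (α, δ), Player 1 earns -1; switching to β would give -2, so Player 1 has no profitable deviation.
Player 2 earns 0; switching to γ would give -2, so Player 2 has no profitable deviation.
Neither player can gain by a unilateral deviation, so this profile is a Nash equilibrium.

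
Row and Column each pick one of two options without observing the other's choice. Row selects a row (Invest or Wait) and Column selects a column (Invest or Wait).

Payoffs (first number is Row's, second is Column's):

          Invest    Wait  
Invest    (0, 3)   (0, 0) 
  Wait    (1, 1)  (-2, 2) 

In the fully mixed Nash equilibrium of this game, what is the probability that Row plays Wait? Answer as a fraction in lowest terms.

3/4

Let x be the probability that Row plays Invest. In a completely mixed equilibrium, Column must be indifferent between Invest and Wait.
Column's expected payoff from Invest is 3x + (1−x); from Wait it is 2(1−x).
Setting these equal: 2x + 1 = −2x + 2, so x = 1/4.
Therefore Row plays Wait with probability 1 − 1/4 = 3/4.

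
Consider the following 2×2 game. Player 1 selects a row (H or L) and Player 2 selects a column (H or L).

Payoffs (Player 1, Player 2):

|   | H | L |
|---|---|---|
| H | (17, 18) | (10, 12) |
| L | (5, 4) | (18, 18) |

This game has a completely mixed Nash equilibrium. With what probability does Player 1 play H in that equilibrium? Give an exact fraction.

7/10

Let r be the probability that Player 1 plays H. In a completely mixed equilibrium, Player 2 must be indifferent between H and L.
Player 2's expected payoff from H is 18r + 4(1−r); from L it is 12r + 18(1−r).
Setting these equal: 14r + 4 = −6r + 18, so r = 7/10.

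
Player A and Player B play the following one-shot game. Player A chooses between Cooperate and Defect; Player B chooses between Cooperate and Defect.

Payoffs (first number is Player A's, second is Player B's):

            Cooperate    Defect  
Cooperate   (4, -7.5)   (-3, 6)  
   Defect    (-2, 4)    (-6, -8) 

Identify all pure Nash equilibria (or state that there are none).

(Cooperate, Defect)

(Cooperate, Cooperate): Player B prefers Defect (6 > -7.5) — not an equilibrium.
(Cooperate, Defect): Player A gets -3 ≥ -6 from Defect, and Player B gets 6 ≥ -7.5 from Cooperate — Nash equilibrium.
(Defect, Cooperate): Player A prefers Cooperate (4 > -2) — not an equilibrium.
(Defect, Defect): Player A prefers Cooperate (-3 > -6); Player B prefers Cooperate (4 > -8) — not an equilibrium.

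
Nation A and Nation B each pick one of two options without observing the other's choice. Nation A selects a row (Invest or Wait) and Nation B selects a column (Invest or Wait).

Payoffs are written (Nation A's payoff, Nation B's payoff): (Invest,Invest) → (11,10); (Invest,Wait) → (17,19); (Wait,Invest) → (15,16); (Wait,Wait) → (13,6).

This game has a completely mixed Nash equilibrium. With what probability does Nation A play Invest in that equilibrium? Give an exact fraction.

10/19

Let p be the probability that Nation A plays Invest. In a completely mixed equilibrium, Nation B must be indifferent between Invest and Wait.
Nation B's expected payoff from Invest is 10p + 16(1−p); from Wait it is 19p + 6(1−p).
Setting these equal: −6p + 16 = 13p + 6, so p = 10/19.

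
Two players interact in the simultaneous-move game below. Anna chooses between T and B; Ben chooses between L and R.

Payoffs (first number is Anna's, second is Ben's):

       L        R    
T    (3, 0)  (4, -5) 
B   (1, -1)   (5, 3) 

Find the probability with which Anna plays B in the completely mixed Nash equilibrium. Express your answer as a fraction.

5/9

Let r be the probability that Anna plays T. In a completely mixed equilibrium, Ben must be indifferent between L and R.
Ben's expected payoff from L is −(1−r); from R it is −5r + 3(1−r).
Setting these equal: r − 1 = −8r + 3, so r = 4/9.
Therefore Anna plays B with probability 1 − 4/9 = 5/9.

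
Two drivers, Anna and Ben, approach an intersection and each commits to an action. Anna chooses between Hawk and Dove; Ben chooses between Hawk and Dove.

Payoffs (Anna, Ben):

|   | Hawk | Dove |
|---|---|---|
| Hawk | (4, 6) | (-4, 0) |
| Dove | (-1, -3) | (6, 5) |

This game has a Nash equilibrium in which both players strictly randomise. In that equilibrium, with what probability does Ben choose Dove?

1/3

Let q be the probability that Ben plays Hawk. In a completely mixed equilibrium, Anna must be indifferent between Hawk and Dove.
Anna's expected payoff from Hawk is 4q − 4(1−q); from Dove it is −q + 6(1−q).
Setting these equal: 8q − 4 = −7q + 6, so q = 2/3.
Therefore Ben plays Dove with probability 1 − 2/3 = 1/3.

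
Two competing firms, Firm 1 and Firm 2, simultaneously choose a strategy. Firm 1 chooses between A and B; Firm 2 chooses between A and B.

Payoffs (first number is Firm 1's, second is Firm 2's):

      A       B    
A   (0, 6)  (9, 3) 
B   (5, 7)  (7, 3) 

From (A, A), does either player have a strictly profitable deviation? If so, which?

Firm 1

Firm 1 at (A, A) earns 0; deviating to B yields 5 — a strict improvement.
Firm 2 earns 6; deviating to B yields 3 — not better.
Only Firm 1 has a strictly profitable deviation.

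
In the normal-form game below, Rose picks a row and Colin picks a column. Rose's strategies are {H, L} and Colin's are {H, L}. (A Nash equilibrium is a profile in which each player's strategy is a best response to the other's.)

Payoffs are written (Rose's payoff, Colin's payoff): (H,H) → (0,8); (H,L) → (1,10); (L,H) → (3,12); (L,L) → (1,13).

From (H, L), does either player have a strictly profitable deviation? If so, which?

Rose at (H, L) earns 1; deviating to L yields 1 — not better.
Colin earns 10; deviating to H yields 8 — not better.
Neither player can strictly improve; the profile is a Nash equilibrium.

Neither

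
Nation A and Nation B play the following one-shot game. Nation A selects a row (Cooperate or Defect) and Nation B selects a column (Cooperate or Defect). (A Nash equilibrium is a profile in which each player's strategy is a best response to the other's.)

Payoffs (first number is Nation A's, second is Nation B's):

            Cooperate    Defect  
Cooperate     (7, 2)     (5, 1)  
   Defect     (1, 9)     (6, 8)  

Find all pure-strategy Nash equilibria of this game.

(Cooperate, Cooperate): Nation A gets 7 ≥ 1 from Defect, and Nation B gets 2 ≥ 1 from Defect — Nash equilibrium.
(Cooperate, Defect): Nation A prefers Defect (6 > 5); Nation B prefers Cooperate (2 > 1) — not an equilibrium.
(Defect, Cooperate): Nation A prefers Cooperate (7 > 1) — not an equilibrium.
(Defect, Defect): Nation B prefers Cooperate (9 > 8) — not an equilibrium.

(Cooperate, Cooperate)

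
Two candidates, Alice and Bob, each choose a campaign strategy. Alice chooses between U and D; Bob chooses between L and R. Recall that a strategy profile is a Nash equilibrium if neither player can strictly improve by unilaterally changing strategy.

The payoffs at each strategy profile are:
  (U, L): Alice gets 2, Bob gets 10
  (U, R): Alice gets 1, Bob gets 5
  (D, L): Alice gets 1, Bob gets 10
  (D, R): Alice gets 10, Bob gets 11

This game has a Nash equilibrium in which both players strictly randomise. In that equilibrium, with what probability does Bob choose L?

Let c be the probability that Bob plays L. In a completely mixed equilibrium, Alice must be indifferent between U and D.
Alice's expected payoff from U is 2c + (1−c); from D it is c + 10(1−c).
Setting these equal: c + 1 = −9c + 10, so c = 9/10.

9/10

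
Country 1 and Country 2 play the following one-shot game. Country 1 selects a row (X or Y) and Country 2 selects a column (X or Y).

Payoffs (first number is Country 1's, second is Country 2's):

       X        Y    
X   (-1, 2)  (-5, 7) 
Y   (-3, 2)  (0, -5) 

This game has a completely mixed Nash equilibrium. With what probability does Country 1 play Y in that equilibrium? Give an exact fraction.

5/12

Let r be the probability that Country 1 plays X. In a completely mixed equilibrium, Country 2 must be indifferent between X and Y.
Country 2's expected payoff from X is 2r + 2(1−r); from Y it is 7r − 5(1−r).
Setting these equal: 2 = 12r − 5, so r = 7/12.
Therefore Country 1 plays Y with probability 1 − 7/12 = 5/12.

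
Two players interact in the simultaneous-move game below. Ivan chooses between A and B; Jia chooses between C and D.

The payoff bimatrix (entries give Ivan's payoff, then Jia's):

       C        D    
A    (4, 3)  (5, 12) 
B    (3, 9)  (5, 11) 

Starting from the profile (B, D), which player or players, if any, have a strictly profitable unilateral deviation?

Neither

Ivan at (B, D) earns 5; deviating to A yields 5 — not better.
Jia earns 11; deviating to C yields 9 — not better.
Neither player can strictly improve; the profile is a Nash equilibrium.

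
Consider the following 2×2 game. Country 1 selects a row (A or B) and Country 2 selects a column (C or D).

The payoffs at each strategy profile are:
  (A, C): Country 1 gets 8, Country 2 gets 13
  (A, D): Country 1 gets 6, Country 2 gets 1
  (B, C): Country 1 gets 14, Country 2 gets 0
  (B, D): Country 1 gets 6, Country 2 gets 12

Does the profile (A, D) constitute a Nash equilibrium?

At (A, D), Country 1 earns 6; switching to B would give 6, so Country 1 has no profitable deviation.
Country 2 earns 1; switching to C would give 13, so Country 2 would deviate.
Since at least one player can profitably deviate, this is not a Nash equilibrium.

No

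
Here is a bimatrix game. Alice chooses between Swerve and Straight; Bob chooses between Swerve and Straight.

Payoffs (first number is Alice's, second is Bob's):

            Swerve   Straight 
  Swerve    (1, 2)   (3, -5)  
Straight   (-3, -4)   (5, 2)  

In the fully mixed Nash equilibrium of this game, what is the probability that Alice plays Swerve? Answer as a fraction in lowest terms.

6/13

Let x be the probability that Alice plays Swerve. In a completely mixed equilibrium, Bob must be indifferent between Swerve and Straight.
Bob's expected payoff from Swerve is 2x − 4(1−x); from Straight it is −5x + 2(1−x).
Setting these equal: 6x − 4 = −7x + 2, so x = 6/13.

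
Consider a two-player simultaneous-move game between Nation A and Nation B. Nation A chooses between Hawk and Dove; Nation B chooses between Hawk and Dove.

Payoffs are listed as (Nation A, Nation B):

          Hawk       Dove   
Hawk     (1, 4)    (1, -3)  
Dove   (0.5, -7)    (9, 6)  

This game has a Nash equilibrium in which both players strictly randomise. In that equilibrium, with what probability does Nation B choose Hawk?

Let y be the probability that Nation B plays Hawk. In a completely mixed equilibrium, Nation A must be indifferent between Hawk and Dove.
Nation A's expected payoff from Hawk is y + (1−y); from Dove it is 0.5y + 9(1−y).
Setting these equal: 1 = −8.5y + 9, so y = 16/17.

16/17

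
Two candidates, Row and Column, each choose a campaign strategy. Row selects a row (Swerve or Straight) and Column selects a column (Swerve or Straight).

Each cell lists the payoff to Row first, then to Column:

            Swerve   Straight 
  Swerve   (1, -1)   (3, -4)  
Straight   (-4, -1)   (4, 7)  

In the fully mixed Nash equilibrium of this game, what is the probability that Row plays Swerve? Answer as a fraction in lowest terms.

Let p be the probability that Row plays Swerve. In a completely mixed equilibrium, Column must be indifferent between Swerve and Straight.
Column's expected payoff from Swerve is −p − (1−p); from Straight it is −4p + 7(1−p).
Setting these equal: -1 = −11p + 7, so p = 8/11.

8/11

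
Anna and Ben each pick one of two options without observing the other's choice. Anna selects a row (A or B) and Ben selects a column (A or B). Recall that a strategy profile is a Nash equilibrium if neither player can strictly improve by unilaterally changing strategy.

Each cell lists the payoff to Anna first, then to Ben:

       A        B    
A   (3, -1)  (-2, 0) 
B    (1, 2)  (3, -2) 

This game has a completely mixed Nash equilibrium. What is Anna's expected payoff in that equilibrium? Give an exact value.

11/7

First find q, the probability Ben plays A, from Anna's indifference between A and B: 3q − 2(1−q) = q + 3(1−q), giving q = 5/7.
Since Anna is indifferent in equilibrium, Anna's expected payoff equals the payoff from either row against (5/7, 2/7). Using A: 3(5/7) − 2(2/7) = 11/7.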